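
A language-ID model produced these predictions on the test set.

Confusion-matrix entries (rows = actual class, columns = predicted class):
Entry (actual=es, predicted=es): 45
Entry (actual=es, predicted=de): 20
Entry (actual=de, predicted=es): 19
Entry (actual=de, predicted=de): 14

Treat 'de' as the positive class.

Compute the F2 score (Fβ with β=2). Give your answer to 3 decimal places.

0.422

Fβ = (1+β²)·TP / ((1+β²)·TP + β²·FN + FP), with β²=4
= 5·14 / (5·14 + 4·19 + 20) = 0.422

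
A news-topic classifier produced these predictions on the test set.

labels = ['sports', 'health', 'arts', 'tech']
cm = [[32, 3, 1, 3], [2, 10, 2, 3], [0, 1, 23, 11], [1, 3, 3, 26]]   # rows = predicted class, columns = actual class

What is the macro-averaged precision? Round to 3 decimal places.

0.713

Per-class precision (TP/(TP+FP)):
  sports: TP=32, FP=3+1+3=7 → 32/39 = 0.8205
  health: TP=10, FP=2+2+3=7 → 10/17 = 0.5882
  arts: TP=23, FP=0+1+11=12 → 23/35 = 0.6571
  tech: TP=26, FP=1+3+3=7 → 26/33 = 0.7879
Macro-precision = mean = (0.8205 + 0.5882 + 0.6571 + 0.7879) / 4 = 0.713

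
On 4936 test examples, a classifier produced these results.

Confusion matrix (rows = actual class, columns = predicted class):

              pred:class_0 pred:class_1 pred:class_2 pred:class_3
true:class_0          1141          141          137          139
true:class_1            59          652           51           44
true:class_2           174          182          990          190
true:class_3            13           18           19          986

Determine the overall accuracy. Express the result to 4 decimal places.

Accuracy = trace / total = (1141+652+990+986=3769) / 4936 = 3769/4936 = 0.7636

0.7636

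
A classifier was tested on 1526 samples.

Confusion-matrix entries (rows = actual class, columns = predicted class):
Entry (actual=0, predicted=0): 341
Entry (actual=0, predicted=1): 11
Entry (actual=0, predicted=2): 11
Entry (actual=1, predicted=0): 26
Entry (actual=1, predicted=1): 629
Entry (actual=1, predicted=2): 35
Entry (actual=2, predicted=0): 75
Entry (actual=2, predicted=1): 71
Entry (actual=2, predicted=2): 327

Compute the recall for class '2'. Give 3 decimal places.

0.691

Treat '2' as positive and all other classes as negative.
recall = TP/(TP+FN).
2: TP=327, FN=75+71=146 → 327/473 = 0.6913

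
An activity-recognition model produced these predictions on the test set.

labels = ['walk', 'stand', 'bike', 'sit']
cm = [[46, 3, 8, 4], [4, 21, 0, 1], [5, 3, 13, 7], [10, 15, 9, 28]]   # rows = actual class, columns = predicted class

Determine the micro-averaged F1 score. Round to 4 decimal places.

Micro-averaging pools counts across classes: ΣTP=108, ΣFP=69, ΣFN=69.
Micro-F1 score = 2·TP/(2·TP+FP+FN) on pooled counts = 0.6102 (equals overall accuracy in single-label multiclass).

0.6102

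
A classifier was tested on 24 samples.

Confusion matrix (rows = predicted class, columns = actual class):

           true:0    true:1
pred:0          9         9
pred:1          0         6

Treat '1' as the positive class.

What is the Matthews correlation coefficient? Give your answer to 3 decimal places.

0.447

MCC = (TP·TN − FP·FN) / √((TP+FP)(TP+FN)(TN+FP)(TN+FN))
Numerator = 6·9 − 0·9 = 54
Denominator = √(6·15·9·18) = √14580 = 120.7477
MCC = 54 / 120.7477 = 0.447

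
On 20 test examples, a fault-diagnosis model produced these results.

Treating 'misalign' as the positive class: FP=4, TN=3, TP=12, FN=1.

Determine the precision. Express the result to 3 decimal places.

0.750

Precision = TP/(TP+FP) = 12/(12+4) = 12/16 = 0.750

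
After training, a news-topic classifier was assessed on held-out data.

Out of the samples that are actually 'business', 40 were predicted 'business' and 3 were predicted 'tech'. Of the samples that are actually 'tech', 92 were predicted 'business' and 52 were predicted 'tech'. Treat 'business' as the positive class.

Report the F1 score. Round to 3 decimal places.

0.457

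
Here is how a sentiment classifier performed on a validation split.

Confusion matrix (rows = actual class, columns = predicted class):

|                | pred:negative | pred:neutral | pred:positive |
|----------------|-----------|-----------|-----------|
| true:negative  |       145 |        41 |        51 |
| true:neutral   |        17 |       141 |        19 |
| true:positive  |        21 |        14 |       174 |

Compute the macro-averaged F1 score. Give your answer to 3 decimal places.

0.738

Per-class F1 score (2·TP/(2·TP+FP+FN)):
  negative: TP=145, FP=17+21=38, FN=41+51=92 → 290/420 = 0.6905
  neutral: TP=141, FP=41+14=55, FN=17+19=36 → 282/373 = 0.7560
  positive: TP=174, FP=51+19=70, FN=21+14=35 → 348/453 = 0.7682
Macro-F1 score = mean = (0.6905 + 0.7560 + 0.7682) / 3 = 0.738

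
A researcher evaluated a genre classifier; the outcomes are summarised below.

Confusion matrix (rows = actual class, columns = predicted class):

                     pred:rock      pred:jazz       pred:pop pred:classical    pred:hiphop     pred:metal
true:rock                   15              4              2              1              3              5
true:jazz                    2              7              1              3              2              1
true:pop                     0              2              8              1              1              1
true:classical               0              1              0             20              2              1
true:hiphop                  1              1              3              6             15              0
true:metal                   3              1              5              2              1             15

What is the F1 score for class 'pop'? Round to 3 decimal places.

Take TP from the diagonal, FP from the rest of the 'pop' prediction marginal, FN from the rest of the 'pop' actual marginal.
F1 score = 2·TP/(2·TP+FP+FN).
pop: TP=8, FP=2+1+0+3+5=11, FN=0+2+1+1+1=5 → 16/32 = 0.5000

0.500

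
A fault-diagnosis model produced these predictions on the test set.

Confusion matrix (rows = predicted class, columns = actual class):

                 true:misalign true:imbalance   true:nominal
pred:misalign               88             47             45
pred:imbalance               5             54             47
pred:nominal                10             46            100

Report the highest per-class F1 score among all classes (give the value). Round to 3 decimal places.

Per-class F1 score (2·TP/(2·TP+FP+FN)):
  misalign: TP=88, FP=47+45=92, FN=5+10=15 → 176/283 = 0.6219
  imbalance: TP=54, FP=5+47=52, FN=47+46=93 → 108/253 = 0.4269
  nominal: TP=100, FP=10+46=56, FN=45+47=92 → 200/348 = 0.5747
Highest is class 'misalign' with F1 score = 0.622.

0.622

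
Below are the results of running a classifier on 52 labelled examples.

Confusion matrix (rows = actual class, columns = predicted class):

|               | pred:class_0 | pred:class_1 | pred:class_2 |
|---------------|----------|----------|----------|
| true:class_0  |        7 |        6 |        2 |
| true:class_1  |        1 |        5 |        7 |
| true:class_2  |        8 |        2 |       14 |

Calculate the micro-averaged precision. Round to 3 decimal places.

Micro-averaging pools counts across classes: ΣTP=26, ΣFP=26, ΣFN=26.
Micro-precision = TP/(TP+FP) on pooled counts = 0.500 (equals overall accuracy in single-label multiclass).

0.500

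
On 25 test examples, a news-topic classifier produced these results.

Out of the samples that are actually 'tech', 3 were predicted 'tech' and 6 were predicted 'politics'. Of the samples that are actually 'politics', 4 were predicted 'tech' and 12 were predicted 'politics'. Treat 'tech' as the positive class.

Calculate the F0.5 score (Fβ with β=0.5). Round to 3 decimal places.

Fβ = (1+β²)·TP / ((1+β²)·TP + β²·FN + FP), with β²=1/4
= 1.25·3 / (1.25·3 + 0.25·6 + 4) = 0.405

0.405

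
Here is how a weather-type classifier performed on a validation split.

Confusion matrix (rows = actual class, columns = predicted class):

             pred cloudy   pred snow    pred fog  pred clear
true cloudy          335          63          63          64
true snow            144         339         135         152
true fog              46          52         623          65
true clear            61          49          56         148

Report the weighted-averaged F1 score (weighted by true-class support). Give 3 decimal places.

0.602

Per-class F1 score (2·TP/(2·TP+FP+FN)):
  cloudy: TP=335, FP=144+46+61=251, FN=63+63+64=190 → 670/1111 = 0.6031
  snow: TP=339, FP=63+52+49=164, FN=144+135+152=431 → 678/1273 = 0.5326
  fog: TP=623, FP=63+135+56=254, FN=46+52+65=163 → 1246/1663 = 0.7492
  clear: TP=148, FP=64+152+65=281, FN=61+49+56=166 → 296/743 = 0.3984
Weighted-F1 score = Σ (supportᵢ/N)·F1 scoreᵢ with N=2395: (525/2395)·0.6031 + (770/2395)·0.5326 + (786/2395)·0.7492 + (314/2395)·0.3984 = 0.602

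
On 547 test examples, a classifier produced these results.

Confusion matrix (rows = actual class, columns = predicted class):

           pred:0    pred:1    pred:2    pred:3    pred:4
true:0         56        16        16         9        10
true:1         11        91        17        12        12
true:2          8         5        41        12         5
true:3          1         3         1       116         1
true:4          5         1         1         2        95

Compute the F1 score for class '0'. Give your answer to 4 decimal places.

One-vs-rest for '0': TP = diagonal; FP = other classes predicted '0'; FN = '0' predicted as other.
F1 score = 2·TP/(2·TP+FP+FN).
0: TP=56, FP=11+8+1+5=25, FN=16+16+9+10=51 → 112/188 = 0.59574

0.5957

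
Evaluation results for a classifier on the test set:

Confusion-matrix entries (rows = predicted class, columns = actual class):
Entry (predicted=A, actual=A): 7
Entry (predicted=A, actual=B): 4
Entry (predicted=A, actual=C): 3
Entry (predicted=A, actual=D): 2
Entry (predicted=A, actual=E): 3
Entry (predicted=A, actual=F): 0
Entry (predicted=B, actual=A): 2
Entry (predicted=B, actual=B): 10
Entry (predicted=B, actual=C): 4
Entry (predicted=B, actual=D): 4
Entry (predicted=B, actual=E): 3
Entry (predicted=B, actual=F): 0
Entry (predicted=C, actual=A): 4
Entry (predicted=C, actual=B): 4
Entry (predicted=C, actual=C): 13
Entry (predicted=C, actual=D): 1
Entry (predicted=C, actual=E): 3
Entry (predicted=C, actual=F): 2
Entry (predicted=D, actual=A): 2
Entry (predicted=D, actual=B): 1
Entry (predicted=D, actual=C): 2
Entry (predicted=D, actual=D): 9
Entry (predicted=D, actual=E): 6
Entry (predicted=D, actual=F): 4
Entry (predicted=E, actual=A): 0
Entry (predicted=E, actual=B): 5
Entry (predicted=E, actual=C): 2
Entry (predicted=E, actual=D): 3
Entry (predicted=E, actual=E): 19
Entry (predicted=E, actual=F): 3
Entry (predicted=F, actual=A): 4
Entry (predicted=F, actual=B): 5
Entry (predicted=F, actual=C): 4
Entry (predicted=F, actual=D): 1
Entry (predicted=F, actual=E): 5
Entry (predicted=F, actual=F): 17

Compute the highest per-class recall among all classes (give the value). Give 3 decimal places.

Per-class recall (TP/(TP+FN)):
  A: TP=7, FN=2+4+2+0+4=12 → 7/19 = 0.3684
  B: TP=10, FN=4+4+1+5+5=19 → 10/29 = 0.3448
  C: TP=13, FN=3+4+2+2+4=15 → 13/28 = 0.4643
  D: TP=9, FN=2+4+1+3+1=11 → 9/20 = 0.4500
  E: TP=19, FN=3+3+3+6+5=20 → 19/39 = 0.4872
  F: TP=17, FN=0+0+2+4+3=9 → 17/26 = 0.6538
Highest is class 'F' with recall = 0.654.

0.654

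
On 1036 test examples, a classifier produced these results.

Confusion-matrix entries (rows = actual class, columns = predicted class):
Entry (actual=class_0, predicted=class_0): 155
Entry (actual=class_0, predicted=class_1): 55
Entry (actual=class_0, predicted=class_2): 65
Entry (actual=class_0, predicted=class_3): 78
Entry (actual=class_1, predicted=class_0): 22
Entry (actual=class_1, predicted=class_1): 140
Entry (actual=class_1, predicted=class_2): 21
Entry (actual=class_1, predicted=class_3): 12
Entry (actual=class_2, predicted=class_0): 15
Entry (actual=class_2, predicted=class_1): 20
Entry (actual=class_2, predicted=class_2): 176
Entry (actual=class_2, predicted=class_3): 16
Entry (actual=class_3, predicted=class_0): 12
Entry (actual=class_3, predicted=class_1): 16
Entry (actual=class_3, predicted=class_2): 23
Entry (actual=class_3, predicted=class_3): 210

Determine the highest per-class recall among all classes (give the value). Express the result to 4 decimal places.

0.8046

Per-class recall (TP/(TP+FN)):
  class_0: TP=155, FN=55+65+78=198 → 155/353 = 0.43909
  class_1: TP=140, FN=22+21+12=55 → 140/195 = 0.71795
  class_2: TP=176, FN=15+20+16=51 → 176/227 = 0.77533
  class_3: TP=210, FN=12+16+23=51 → 210/261 = 0.80460
Highest is class 'class_3' with recall = 0.8046.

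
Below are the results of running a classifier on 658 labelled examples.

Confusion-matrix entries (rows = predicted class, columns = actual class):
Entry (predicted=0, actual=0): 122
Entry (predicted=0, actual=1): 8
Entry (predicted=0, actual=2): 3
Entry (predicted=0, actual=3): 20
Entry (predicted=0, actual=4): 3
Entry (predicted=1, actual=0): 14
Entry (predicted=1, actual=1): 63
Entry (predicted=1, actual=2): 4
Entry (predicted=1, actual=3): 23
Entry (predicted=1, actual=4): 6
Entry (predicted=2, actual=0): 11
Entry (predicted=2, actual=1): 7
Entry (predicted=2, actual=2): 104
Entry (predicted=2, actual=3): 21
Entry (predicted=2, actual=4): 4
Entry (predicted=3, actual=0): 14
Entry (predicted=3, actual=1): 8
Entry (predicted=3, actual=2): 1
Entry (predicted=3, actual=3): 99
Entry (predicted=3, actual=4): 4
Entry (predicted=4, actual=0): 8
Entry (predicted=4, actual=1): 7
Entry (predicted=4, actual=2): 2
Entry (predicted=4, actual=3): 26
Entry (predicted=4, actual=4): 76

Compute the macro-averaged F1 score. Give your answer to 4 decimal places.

Per-class F1 score (2·TP/(2·TP+FP+FN)):
  0: TP=122, FP=8+3+20+3=34, FN=14+11+14+8=47 → 244/325 = 0.75077
  1: TP=63, FP=14+4+23+6=47, FN=8+7+8+7=30 → 126/203 = 0.62069
  2: TP=104, FP=11+7+21+4=43, FN=3+4+1+2=10 → 208/261 = 0.79693
  3: TP=99, FP=14+8+1+4=27, FN=20+23+21+26=90 → 198/315 = 0.62857
  4: TP=76, FP=8+7+2+26=43, FN=3+6+4+4=17 → 152/212 = 0.71698
Macro-F1 score = mean = (0.75077 + 0.62069 + 0.79693 + 0.62857 + 0.71698) / 5 = 0.7028

0.7028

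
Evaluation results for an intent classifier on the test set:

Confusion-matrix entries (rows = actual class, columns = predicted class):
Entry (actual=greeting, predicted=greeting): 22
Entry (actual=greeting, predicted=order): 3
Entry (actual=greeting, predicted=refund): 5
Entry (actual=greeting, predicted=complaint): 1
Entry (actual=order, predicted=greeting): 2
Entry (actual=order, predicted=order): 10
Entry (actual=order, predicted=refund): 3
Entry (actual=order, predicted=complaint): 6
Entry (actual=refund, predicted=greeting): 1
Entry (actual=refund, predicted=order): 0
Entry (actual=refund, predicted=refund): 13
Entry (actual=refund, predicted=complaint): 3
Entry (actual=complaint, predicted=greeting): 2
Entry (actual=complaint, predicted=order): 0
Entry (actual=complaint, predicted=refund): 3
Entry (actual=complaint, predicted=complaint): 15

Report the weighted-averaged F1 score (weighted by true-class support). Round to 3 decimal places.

0.674

Per-class F1 score (2·TP/(2·TP+FP+FN)):
  greeting: TP=22, FP=2+1+2=5, FN=3+5+1=9 → 44/58 = 0.7586
  order: TP=10, FP=3+0+0=3, FN=2+3+6=11 → 20/34 = 0.5882
  refund: TP=13, FP=5+3+3=11, FN=1+0+3=4 → 26/41 = 0.6341
  complaint: TP=15, FP=1+6+3=10, FN=2+0+3=5 → 30/45 = 0.6667
Weighted-F1 score = Σ (supportᵢ/N)·F1 scoreᵢ with N=89: (31/89)·0.7586 + (21/89)·0.5882 + (17/89)·0.6341 + (20/89)·0.6667 = 0.674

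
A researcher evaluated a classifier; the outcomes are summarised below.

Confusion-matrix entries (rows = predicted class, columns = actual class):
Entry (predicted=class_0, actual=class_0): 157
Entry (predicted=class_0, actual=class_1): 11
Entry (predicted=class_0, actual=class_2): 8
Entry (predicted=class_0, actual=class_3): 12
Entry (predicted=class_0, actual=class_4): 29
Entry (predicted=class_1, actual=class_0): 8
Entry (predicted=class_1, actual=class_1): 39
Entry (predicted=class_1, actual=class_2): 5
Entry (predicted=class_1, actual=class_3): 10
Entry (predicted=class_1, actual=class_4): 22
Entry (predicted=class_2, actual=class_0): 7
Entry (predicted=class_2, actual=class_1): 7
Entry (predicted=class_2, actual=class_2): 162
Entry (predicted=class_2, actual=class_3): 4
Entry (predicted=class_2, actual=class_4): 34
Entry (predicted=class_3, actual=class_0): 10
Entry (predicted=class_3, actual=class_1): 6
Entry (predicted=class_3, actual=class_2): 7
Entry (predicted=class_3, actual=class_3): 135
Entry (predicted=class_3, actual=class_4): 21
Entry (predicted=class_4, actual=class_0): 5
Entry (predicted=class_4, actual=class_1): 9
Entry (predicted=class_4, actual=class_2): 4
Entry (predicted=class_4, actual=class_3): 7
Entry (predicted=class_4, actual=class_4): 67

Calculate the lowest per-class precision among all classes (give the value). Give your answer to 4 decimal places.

0.4643

Per-class precision (TP/(TP+FP)):
  class_0: TP=157, FP=11+8+12+29=60 → 157/217 = 0.72350
  class_1: TP=39, FP=8+5+10+22=45 → 39/84 = 0.46429
  class_2: TP=162, FP=7+7+4+34=52 → 162/214 = 0.75701
  class_3: TP=135, FP=10+6+7+21=44 → 135/179 = 0.75419
  class_4: TP=67, FP=5+9+4+7=25 → 67/92 = 0.72826
Lowest is class 'class_1' with precision = 0.4643.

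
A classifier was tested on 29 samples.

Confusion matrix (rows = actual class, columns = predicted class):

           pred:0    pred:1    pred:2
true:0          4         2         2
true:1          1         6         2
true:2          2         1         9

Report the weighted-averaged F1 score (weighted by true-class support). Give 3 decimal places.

0.652

Per-class F1 score (2·TP/(2·TP+FP+FN)):
  0: TP=4, FP=1+2=3, FN=2+2=4 → 8/15 = 0.5333
  1: TP=6, FP=2+1=3, FN=1+2=3 → 12/18 = 0.6667
  2: TP=9, FP=2+2=4, FN=2+1=3 → 18/25 = 0.7200
Weighted-F1 score = Σ (supportᵢ/N)·F1 scoreᵢ with N=29: (8/29)·0.5333 + (9/29)·0.6667 + (12/29)·0.7200 = 0.652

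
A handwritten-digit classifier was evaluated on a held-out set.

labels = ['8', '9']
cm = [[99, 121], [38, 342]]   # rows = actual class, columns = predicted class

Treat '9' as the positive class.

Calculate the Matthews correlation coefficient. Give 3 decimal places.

MCC = (TP·TN − FP·FN) / √((TP+FP)(TP+FN)(TN+FP)(TN+FN))
Numerator = 342·99 − 121·38 = 29260
Denominator = √(463·380·220·137) = √5302831600 = 72820.5438
MCC = 29260 / 72820.5438 = 0.402

0.402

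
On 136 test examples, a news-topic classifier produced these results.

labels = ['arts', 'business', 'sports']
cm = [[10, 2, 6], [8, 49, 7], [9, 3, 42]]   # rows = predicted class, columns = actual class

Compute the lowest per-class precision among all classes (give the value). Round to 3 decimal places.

Per-class precision (TP/(TP+FP)):
  arts: TP=10, FP=2+6=8 → 10/18 = 0.5556
  business: TP=49, FP=8+7=15 → 49/64 = 0.7656
  sports: TP=42, FP=9+3=12 → 42/54 = 0.7778
Lowest is class 'arts' with precision = 0.556.

0.556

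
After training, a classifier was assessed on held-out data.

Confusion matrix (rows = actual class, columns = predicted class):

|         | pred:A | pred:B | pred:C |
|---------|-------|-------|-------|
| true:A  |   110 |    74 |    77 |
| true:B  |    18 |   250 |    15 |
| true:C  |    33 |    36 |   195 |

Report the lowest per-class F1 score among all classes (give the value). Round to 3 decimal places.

0.521

Per-class F1 score (2·TP/(2·TP+FP+FN)):
  A: TP=110, FP=18+33=51, FN=74+77=151 → 220/422 = 0.5213
  B: TP=250, FP=74+36=110, FN=18+15=33 → 500/643 = 0.7776
  C: TP=195, FP=77+15=92, FN=33+36=69 → 390/551 = 0.7078
Lowest is class 'A' with F1 score = 0.521.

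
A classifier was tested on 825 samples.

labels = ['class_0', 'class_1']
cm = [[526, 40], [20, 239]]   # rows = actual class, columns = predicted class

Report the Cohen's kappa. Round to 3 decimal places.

Observed agreement pₒ = trace/N = 765/825 = 0.9273
Expected agreement pₑ = Σ (rowᵢ·colᵢ)/N² = (566·546 + 259·279)/825² = 0.5602
κ = (pₒ − pₑ)/(1 − pₑ) = (0.9273 − 0.5602)/(1 − 0.5602) = 0.835

0.835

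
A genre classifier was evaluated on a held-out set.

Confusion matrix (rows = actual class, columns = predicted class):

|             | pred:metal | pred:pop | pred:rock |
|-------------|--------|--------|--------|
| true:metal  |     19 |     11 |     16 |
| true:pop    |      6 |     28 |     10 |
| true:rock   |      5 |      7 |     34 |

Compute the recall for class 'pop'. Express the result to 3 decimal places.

0.636

recall = TP/(TP+FN).
pop: TP=28, FN=6+10=16 → 28/44 = 0.6364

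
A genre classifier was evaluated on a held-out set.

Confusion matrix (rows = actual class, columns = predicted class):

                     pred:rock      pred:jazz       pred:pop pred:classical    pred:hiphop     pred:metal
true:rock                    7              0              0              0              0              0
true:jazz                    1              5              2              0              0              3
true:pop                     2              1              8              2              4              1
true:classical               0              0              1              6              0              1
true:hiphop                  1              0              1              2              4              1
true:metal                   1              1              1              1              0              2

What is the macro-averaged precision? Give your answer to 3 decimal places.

0.535

Per-class precision (TP/(TP+FP)):
  rock: TP=7, FP=1+2+0+1+1=5 → 7/12 = 0.5833
  jazz: TP=5, FP=0+1+0+0+1=2 → 5/7 = 0.7143
  pop: TP=8, FP=0+2+1+1+1=5 → 8/13 = 0.6154
  classical: TP=6, FP=0+0+2+2+1=5 → 6/11 = 0.5455
  hiphop: TP=4, FP=0+0+4+0+0=4 → 4/8 = 0.5000
  metal: TP=2, FP=0+3+1+1+1=6 → 2/8 = 0.2500
Macro-precision = mean = (0.5833 + 0.7143 + 0.6154 + 0.5455 + 0.5000 + 0.2500) / 6 = 0.535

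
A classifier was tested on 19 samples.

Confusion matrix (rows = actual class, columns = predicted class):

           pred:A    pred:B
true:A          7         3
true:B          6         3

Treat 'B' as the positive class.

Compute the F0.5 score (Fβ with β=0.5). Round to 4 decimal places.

Fβ = (1+β²)·TP / ((1+β²)·TP + β²·FN + FP), with β²=1/4
= 1.25·3 / (1.25·3 + 0.25·6 + 3) = 0.4545

0.4545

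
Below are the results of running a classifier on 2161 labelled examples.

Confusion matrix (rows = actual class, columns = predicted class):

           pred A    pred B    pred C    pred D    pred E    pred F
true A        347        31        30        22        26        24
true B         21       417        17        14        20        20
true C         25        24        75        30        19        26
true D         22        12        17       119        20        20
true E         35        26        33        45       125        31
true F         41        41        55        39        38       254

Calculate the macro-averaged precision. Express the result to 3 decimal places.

0.570

Per-class precision (TP/(TP+FP)):
  A: TP=347, FP=21+25+22+35+41=144 → 347/491 = 0.7067
  B: TP=417, FP=31+24+12+26+41=134 → 417/551 = 0.7568
  C: TP=75, FP=30+17+17+33+55=152 → 75/227 = 0.3304
  D: TP=119, FP=22+14+30+45+39=150 → 119/269 = 0.4424
  E: TP=125, FP=26+20+19+20+38=123 → 125/248 = 0.5040
  F: TP=254, FP=24+20+26+20+31=121 → 254/375 = 0.6773
Macro-precision = mean = (0.7067 + 0.7568 + 0.3304 + 0.4424 + 0.5040 + 0.6773) / 6 = 0.570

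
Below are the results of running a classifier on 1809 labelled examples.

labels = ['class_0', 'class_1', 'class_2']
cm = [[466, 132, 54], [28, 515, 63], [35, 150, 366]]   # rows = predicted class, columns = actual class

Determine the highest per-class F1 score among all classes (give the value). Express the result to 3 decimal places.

Per-class F1 score (2·TP/(2·TP+FP+FN)):
  class_0: TP=466, FP=132+54=186, FN=28+35=63 → 932/1181 = 0.7892
  class_1: TP=515, FP=28+63=91, FN=132+150=282 → 1030/1403 = 0.7341
  class_2: TP=366, FP=35+150=185, FN=54+63=117 → 732/1034 = 0.7079
Highest is class 'class_0' with F1 score = 0.789.

0.789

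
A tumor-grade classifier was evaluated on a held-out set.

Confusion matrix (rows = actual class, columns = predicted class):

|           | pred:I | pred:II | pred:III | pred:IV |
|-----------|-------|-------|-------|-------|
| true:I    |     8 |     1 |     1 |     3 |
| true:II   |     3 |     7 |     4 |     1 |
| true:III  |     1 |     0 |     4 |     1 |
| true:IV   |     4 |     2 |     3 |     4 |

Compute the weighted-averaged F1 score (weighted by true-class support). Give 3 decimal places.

Per-class F1 score (2·TP/(2·TP+FP+FN)):
  I: TP=8, FP=3+1+4=8, FN=1+1+3=5 → 16/29 = 0.5517
  II: TP=7, FP=1+0+2=3, FN=3+4+1=8 → 14/25 = 0.5600
  III: TP=4, FP=1+4+3=8, FN=1+0+1=2 → 8/18 = 0.4444
  IV: TP=4, FP=3+1+1=5, FN=4+2+3=9 → 8/22 = 0.3636
Weighted-F1 score = Σ (supportᵢ/N)·F1 scoreᵢ with N=47: (13/47)·0.5517 + (15/47)·0.5600 + (6/47)·0.4444 + (13/47)·0.3636 = 0.489

0.489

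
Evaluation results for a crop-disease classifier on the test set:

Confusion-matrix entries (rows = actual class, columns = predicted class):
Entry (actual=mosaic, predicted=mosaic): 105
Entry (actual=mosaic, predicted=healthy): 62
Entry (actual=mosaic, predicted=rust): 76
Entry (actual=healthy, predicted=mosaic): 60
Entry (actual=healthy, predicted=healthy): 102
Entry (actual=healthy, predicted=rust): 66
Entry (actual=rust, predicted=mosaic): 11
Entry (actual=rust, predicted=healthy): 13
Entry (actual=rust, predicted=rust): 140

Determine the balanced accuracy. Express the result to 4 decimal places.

Balanced accuracy = mean of per-class recall.
  mosaic: recall = 105/243 = 0.43210
  healthy: recall = 102/228 = 0.44737
  rust: recall = 140/164 = 0.85366
Mean = (0.43210 + 0.44737 + 0.85366) / 3 = 0.5777

0.5777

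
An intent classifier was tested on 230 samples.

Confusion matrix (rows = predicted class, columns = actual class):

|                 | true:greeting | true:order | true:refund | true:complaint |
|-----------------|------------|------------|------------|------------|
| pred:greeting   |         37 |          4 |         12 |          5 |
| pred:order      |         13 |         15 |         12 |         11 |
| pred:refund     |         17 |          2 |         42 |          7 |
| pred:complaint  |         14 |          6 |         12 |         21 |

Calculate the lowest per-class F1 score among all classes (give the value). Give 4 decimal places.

0.3846

Per-class F1 score (2·TP/(2·TP+FP+FN)):
  greeting: TP=37, FP=4+12+5=21, FN=13+17+14=44 → 74/139 = 0.53237
  order: TP=15, FP=13+12+11=36, FN=4+2+6=12 → 30/78 = 0.38462
  refund: TP=42, FP=17+2+7=26, FN=12+12+12=36 → 84/146 = 0.57534
  complaint: TP=21, FP=14+6+12=32, FN=5+11+7=23 → 42/97 = 0.43299
Lowest is class 'order' with F1 score = 0.3846.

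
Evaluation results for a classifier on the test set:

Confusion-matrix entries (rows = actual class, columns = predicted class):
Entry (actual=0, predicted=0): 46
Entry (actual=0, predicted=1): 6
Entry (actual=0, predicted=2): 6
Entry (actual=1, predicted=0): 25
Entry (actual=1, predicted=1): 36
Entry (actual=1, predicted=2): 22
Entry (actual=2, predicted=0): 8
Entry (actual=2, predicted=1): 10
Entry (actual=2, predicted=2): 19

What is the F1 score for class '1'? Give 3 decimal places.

Treat '1' as positive and all other classes as negative.
F1 score = 2·TP/(2·TP+FP+FN).
1: TP=36, FP=6+10=16, FN=25+22=47 → 72/135 = 0.5333

0.533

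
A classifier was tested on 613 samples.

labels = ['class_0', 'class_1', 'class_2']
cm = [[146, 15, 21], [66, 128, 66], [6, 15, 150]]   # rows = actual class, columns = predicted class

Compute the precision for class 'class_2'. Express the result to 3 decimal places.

0.633

One-vs-rest for 'class_2': TP = diagonal; FP = other classes predicted 'class_2'; FN = 'class_2' predicted as other.
precision = TP/(TP+FP).
class_2: TP=150, FP=21+66=87 → 150/237 = 0.6329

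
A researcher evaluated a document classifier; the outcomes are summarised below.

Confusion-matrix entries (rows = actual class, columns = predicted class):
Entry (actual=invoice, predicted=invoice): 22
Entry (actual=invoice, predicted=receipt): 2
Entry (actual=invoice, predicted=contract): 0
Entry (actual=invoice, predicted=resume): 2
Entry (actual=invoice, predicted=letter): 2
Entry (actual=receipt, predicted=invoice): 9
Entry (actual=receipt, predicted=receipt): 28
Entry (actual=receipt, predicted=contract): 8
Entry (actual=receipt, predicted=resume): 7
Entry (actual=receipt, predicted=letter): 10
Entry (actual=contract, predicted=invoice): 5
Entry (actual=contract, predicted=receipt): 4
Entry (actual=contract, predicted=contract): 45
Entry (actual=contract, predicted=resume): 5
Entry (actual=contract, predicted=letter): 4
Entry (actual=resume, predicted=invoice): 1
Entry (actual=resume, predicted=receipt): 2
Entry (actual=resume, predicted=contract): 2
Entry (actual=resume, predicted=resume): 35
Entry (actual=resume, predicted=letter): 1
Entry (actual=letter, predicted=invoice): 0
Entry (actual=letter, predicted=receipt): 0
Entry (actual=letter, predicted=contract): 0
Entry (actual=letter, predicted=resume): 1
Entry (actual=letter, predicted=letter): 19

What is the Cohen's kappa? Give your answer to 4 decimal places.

0.6167

Observed agreement pₒ = trace/N = 149/214 = 0.69626
Expected agreement pₑ = Σ (rowᵢ·colᵢ)/N² = (28·37 + 62·36 + 63·55 + 41·50 + 20·36)/214² = 0.20751
κ = (pₒ − pₑ)/(1 − pₑ) = (0.69626 − 0.20751)/(1 − 0.20751) = 0.6167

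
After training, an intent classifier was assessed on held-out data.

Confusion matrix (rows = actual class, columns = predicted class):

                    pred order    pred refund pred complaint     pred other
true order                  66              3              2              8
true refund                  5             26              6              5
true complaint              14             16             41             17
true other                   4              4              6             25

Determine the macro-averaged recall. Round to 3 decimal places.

Per-class recall (TP/(TP+FN)):
  order: TP=66, FN=3+2+8=13 → 66/79 = 0.8354
  refund: TP=26, FN=5+6+5=16 → 26/42 = 0.6190
  complaint: TP=41, FN=14+16+17=47 → 41/88 = 0.4659
  other: TP=25, FN=4+4+6=14 → 25/39 = 0.6410
Macro-recall = mean = (0.8354 + 0.6190 + 0.4659 + 0.6410) / 4 = 0.640

0.640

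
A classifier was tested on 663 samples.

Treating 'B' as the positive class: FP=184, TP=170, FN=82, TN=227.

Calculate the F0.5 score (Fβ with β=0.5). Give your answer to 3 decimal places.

0.510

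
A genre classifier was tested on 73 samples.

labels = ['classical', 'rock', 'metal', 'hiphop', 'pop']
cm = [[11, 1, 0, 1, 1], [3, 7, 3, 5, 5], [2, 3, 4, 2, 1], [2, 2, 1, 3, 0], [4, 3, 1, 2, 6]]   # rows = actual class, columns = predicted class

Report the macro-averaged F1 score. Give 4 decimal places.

0.4101

Per-class F1 score (2·TP/(2·TP+FP+FN)):
  classical: TP=11, FP=3+2+2+4=11, FN=1+0+1+1=3 → 22/36 = 0.61111
  rock: TP=7, FP=1+3+2+3=9, FN=3+3+5+5=16 → 14/39 = 0.35897
  metal: TP=4, FP=0+3+1+1=5, FN=2+3+2+1=8 → 8/21 = 0.38095
  hiphop: TP=3, FP=1+5+2+2=10, FN=2+2+1+0=5 → 6/21 = 0.28571
  pop: TP=6, FP=1+5+1+0=7, FN=4+3+1+2=10 → 12/29 = 0.41379
Macro-F1 score = mean = (0.61111 + 0.35897 + 0.38095 + 0.28571 + 0.41379) / 5 = 0.4101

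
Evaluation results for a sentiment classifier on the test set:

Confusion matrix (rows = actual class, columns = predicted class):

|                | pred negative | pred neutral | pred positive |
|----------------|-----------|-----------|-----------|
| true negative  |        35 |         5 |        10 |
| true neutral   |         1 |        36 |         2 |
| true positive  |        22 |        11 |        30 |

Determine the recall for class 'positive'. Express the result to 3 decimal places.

One-vs-rest for 'positive': TP = diagonal; FP = other classes predicted 'positive'; FN = 'positive' predicted as other.
recall = TP/(TP+FN).
positive: TP=30, FN=22+11=33 → 30/63 = 0.4762

0.476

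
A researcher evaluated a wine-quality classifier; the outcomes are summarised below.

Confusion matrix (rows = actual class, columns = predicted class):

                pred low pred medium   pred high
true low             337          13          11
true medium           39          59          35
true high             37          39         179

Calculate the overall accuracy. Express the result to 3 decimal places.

0.768

Accuracy = trace / total = (337+59+179=575) / 749 = 575/749 = 0.768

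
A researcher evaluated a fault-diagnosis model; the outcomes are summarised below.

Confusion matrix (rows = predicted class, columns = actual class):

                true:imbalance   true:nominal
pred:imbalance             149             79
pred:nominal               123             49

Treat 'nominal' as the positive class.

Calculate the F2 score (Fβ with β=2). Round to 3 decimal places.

Fβ = (1+β²)·TP / ((1+β²)·TP + β²·FN + FP), with β²=4
= 5·49 / (5·49 + 4·79 + 123) = 0.358

0.358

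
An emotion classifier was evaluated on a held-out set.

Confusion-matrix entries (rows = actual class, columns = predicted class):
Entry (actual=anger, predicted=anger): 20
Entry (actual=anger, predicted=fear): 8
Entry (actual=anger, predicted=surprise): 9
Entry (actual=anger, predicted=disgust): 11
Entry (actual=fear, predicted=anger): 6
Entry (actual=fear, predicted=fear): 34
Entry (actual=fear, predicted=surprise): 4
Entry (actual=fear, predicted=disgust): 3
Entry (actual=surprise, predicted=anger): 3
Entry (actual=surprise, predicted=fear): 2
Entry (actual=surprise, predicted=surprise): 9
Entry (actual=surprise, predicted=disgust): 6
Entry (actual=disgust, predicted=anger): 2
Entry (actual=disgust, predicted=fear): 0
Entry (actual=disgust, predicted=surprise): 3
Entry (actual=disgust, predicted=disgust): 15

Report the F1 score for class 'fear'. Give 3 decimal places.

0.747

Take TP from the diagonal, FP from the rest of the 'fear' prediction marginal, FN from the rest of the 'fear' actual marginal.
F1 score = 2·TP/(2·TP+FP+FN).
fear: TP=34, FP=8+2+0=10, FN=6+4+3=13 → 68/91 = 0.7473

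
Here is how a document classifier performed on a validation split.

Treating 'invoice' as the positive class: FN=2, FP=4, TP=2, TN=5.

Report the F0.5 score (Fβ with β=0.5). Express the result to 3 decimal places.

0.357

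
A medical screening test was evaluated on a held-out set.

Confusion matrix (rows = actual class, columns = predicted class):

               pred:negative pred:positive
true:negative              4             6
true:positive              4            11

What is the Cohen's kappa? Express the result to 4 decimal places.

Observed agreement pₒ = trace/N = 15/25 = 0.60000
Expected agreement pₑ = Σ (rowᵢ·colᵢ)/N² = (10·8 + 15·17)/25² = 0.53600
κ = (pₒ − pₑ)/(1 − pₑ) = (0.60000 − 0.53600)/(1 − 0.53600) = 0.1379

0.1379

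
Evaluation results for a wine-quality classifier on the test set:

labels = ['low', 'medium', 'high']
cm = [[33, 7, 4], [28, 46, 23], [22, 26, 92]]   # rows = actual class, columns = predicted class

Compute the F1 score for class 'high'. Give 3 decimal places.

0.710

F1 score = 2·TP/(2·TP+FP+FN).
high: TP=92, FP=4+23=27, FN=22+26=48 → 184/259 = 0.7104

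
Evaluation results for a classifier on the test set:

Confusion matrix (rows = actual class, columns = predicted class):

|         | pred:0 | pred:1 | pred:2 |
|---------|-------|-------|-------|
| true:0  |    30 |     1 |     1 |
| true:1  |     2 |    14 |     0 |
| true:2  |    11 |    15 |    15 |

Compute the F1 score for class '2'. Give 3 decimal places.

0.526

One-vs-rest for '2': TP = diagonal; FP = other classes predicted '2'; FN = '2' predicted as other.
F1 score = 2·TP/(2·TP+FP+FN).
2: TP=15, FP=1+0=1, FN=11+15=26 → 30/57 = 0.5263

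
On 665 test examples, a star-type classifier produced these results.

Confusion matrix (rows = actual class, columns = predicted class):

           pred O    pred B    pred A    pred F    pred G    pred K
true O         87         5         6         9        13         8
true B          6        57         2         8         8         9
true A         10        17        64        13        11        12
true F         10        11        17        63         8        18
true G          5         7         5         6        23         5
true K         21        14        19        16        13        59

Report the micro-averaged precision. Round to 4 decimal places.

Micro-averaging pools counts across classes: ΣTP=353, ΣFP=312, ΣFN=312.
Micro-precision = TP/(TP+FP) on pooled counts = 0.5308 (equals overall accuracy in single-label multiclass).

0.5308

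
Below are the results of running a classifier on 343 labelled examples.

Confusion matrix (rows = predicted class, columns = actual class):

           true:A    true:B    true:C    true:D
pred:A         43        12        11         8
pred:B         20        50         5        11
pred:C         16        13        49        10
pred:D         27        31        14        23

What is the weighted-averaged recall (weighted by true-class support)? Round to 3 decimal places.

0.481

Per-class recall (TP/(TP+FN)):
  A: TP=43, FN=20+16+27=63 → 43/106 = 0.4057
  B: TP=50, FN=12+13+31=56 → 50/106 = 0.4717
  C: TP=49, FN=11+5+14=30 → 49/79 = 0.6203
  D: TP=23, FN=8+11+10=29 → 23/52 = 0.4423
Weighted-recall = Σ (supportᵢ/N)·recallᵢ with N=343: (106/343)·0.4057 + (106/343)·0.4717 + (79/343)·0.6203 + (52/343)·0.4423 = 0.481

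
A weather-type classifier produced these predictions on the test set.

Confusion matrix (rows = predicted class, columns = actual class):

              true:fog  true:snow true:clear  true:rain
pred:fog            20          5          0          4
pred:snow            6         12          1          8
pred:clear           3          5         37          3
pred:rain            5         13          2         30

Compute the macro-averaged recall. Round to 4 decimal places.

Per-class recall (TP/(TP+FN)):
  fog: TP=20, FN=6+3+5=14 → 20/34 = 0.58824
  snow: TP=12, FN=5+5+13=23 → 12/35 = 0.34286
  clear: TP=37, FN=0+1+2=3 → 37/40 = 0.92500
  rain: TP=30, FN=4+8+3=15 → 30/45 = 0.66667
Macro-recall = mean = (0.58824 + 0.34286 + 0.92500 + 0.66667) / 4 = 0.6307

0.6307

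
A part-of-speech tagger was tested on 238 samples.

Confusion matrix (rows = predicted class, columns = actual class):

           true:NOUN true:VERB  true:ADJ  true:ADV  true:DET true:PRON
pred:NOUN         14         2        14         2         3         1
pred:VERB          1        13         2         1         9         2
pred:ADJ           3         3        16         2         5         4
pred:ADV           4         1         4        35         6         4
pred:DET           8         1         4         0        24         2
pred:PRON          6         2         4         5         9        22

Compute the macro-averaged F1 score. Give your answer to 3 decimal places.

0.511

Per-class F1 score (2·TP/(2·TP+FP+FN)):
  NOUN: TP=14, FP=2+14+2+3+1=22, FN=1+3+4+8+6=22 → 28/72 = 0.3889
  VERB: TP=13, FP=1+2+1+9+2=15, FN=2+3+1+1+2=9 → 26/50 = 0.5200
  ADJ: TP=16, FP=3+3+2+5+4=17, FN=14+2+4+4+4=28 → 32/77 = 0.4156
  ADV: TP=35, FP=4+1+4+6+4=19, FN=2+1+2+0+5=10 → 70/99 = 0.7071
  DET: TP=24, FP=8+1+4+0+2=15, FN=3+9+5+6+9=32 → 48/95 = 0.5053
  PRON: TP=22, FP=6+2+4+5+9=26, FN=1+2+4+4+2=13 → 44/83 = 0.5301
Macro-F1 score = mean = (0.3889 + 0.5200 + 0.4156 + 0.7071 + 0.5053 + 0.5301) / 6 = 0.511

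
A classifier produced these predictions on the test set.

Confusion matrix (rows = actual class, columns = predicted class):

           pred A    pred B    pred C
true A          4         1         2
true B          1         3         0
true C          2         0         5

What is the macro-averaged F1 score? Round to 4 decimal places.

Per-class F1 score (2·TP/(2·TP+FP+FN)):
  A: TP=4, FP=1+2=3, FN=1+2=3 → 8/14 = 0.57143
  B: TP=3, FP=1+0=1, FN=1+0=1 → 6/8 = 0.75000
  C: TP=5, FP=2+0=2, FN=2+0=2 → 10/14 = 0.71429
Macro-F1 score = mean = (0.57143 + 0.75000 + 0.71429) / 3 = 0.6786

0.6786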